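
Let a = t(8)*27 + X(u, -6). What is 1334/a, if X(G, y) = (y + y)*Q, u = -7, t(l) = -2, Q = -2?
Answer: -667/15 ≈ -44.467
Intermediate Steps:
X(G, y) = -4*y (X(G, y) = (y + y)*(-2) = (2*y)*(-2) = -4*y)
a = -30 (a = -2*27 - 4*(-6) = -54 + 24 = -30)
1334/a = 1334/(-30) = 1334*(-1/30) = -667/15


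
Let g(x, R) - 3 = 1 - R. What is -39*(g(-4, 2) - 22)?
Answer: 780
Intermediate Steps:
g(x, R) = 4 - R (g(x, R) = 3 + (1 - R) = 4 - R)
-39*(g(-4, 2) - 22) = -39*((4 - 1*2) - 22) = -39*((4 - 2) - 22) = -39*(2 - 22) = -39*(-20) = 780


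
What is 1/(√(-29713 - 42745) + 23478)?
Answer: 11739/275644471 - I*√72458/551288942 ≈ 4.2587e-5 - 4.8827e-7*I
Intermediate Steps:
1/(√(-29713 - 42745) + 23478) = 1/(√(-72458) + 23478) = 1/(I*√72458 + 23478) = 1/(23478 + I*√72458)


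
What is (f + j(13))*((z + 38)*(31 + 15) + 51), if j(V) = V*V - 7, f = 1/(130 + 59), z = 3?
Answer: 59309003/189 ≈ 3.1380e+5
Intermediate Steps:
f = 1/189 ≈ 0.0052910
j(V) = -7 + V² (j(V) = V² - 7 = -7 + V²)
(f + j(13))*((z + 38)*(31 + 15) + 51) = (1/189 + (-7 + 13²))*((3 + 38)*(31 + 15) + 51) = (1/189 + (-7 + 169))*(41*46 + 51) = (1/189 + 162)*(1886 + 51) = (30619/189)*1937 = 59309003/189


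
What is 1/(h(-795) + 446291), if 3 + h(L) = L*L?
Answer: 1/1078313 ≈ 9.2737e-7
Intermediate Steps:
h(L) = -3 + L**2 (h(L) = -3 + L*L = -3 + L**2)
1/(h(-795) + 446291) = 1/((-3 + (-795)**2) + 446291) = 1/((-3 + 632025) + 446291) = 1/(632022 + 446291) = 1/1078313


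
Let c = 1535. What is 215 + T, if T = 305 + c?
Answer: 2055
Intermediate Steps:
T = 1840 (T = 305 + 1535 = 1840)
215 + T = 215 + 1840 = 2055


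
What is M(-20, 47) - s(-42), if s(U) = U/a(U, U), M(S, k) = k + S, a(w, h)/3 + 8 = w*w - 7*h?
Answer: 27682/1025 ≈ 27.007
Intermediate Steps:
a(w, h) = -24 - 21*h + 3*w² (a(w, h) = -24 + 3*(w*w - 7*h) = -24 + 3*(w² - 7*h) = -24 + (-21*h + 3*w²) = -24 - 21*h + 3*w²)
M(S, k) = S + k
s(U) = U/(-24 - 21*U + 3*U²)
M(-20, 47) - s(-42) = (-20 + 47) - (-42)/(3*(-8 + (-42)² - 7*(-42))) = 27 - (-42)/(3*(-8 + 1764 + 294)) = 27 - (-42)/(3*2050) = 27 - 1*(-7/1025) = 27 + 7/1025 = 27682/1025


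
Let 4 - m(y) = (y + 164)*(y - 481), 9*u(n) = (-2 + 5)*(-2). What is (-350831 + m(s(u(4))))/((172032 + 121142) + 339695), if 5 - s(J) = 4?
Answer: -271627/632869 ≈ -0.42920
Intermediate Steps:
u(n) = -2/3 (u(n) = ((-2 + 5)*(-2))/9 = (3*(-2))/9 = (1/9)*(-6) = -2/3)
s(J) = 1 (s(J) = 5 - 1*4 = 5 - 4 = 1)
m(y) = 4 - (-481 + y)*(164 + y) (m(y) = 4 - (y + 164)*(y - 481) = 4 - (164 + y)*(-481 + y) = 4 - (-481 + y)*(164 + y))
(-350831 + m(s(u(4))))/((172032 + 121142) + 339695) = (-350831 + (78888 - 1*1**2 + 317*1))/((172032 + 121142) + 339695) = (-350831 + (78888 - 1*1 + 317))/(293174 + 339695) = (-350831 + (78888 - 1 + 317))/632869 = (-350831 + 79204)*(1/632869) = -271627*1/632869 = -271627/632869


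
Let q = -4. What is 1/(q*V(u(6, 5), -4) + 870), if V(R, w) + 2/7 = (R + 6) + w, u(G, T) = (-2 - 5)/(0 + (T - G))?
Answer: 7/5846 ≈ 0.0011974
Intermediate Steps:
u(G, T) = -7/(T - G)
V(R, w) = 40/7 + R + w (V(R, w) = -2/7 + ((R + 6) + w) = -2/7 + ((6 + R) + w) = -2/7 + (6 + R + w) = 40/7 + R + w)
1/(q*V(u(6, 5), -4) + 870) = 1/(-4*(40/7 + 7/(6 - 1*5) - 4) + 870) = 1/(-4*(40/7 + 7/(6 - 5) - 4) + 870) = 1/(-4*(40/7 + 7/1 - 4) + 870) = 1/(-4*(40/7 + 7*1 - 4) + 870) = 1/(-4*(40/7 + 7 - 4) + 870) = 1/(-4*61/7 + 870) = 1/(-244/7 + 870) = 1/(5846/7) = 7/5846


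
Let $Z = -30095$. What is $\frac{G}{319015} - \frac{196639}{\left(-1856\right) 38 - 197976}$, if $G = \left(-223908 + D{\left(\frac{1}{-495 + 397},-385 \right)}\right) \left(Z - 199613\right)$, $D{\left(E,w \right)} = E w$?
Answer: $\frac{96669369055557407}{599597624920} \approx 1.6122 \cdot 10^{5}$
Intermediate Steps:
$G = \frac{360027895078}{7}$ ($G = \left(-223908 + \frac{1}{-495 + 397} \left(-385\right)\right) \left(-30095 - 199613\right) = \left(-223908 + \frac{1}{-98} \left(-385\right)\right) \left(-229708\right) = \left(-223908 - - \frac{55}{14}\right) \left(-229708\right) = \left(-223908 + \frac{55}{14}\right) \left(-229708\right) = \left(- \frac{3134657}{14}\right) \left(-229708\right) = \frac{360027895078}{7} \approx 5.1433 \cdot 10^{10}$)
$\frac{G}{319015} - \frac{196639}{\left(-1856\right) 38 - 197976} = \frac{360027895078}{7 \cdot 319015} - \frac{196639}{\left(-1856\right) 38 - 197976} = \frac{360027895078}{7} \cdot \frac{1}{319015} - \frac{196639}{-70528 - 197976} = \frac{360027895078}{2233105} - \frac{196639}{-268504} = \frac{360027895078}{2233105} - - \frac{196639}{268504} = \frac{360027895078}{2233105} + \frac{196639}{268504} = \frac{96669369055557407}{599597624920}$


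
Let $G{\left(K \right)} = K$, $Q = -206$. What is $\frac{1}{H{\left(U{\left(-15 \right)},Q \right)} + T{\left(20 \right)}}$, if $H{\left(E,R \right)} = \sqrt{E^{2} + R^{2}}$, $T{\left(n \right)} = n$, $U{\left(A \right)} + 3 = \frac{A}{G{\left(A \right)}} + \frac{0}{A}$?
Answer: $- \frac{1}{2102} + \frac{\sqrt{10610}}{21020} \approx 0.0044246$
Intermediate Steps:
$U{\left(A \right)} = -2$ ($U{\left(A \right)} = -3 + \left(\frac{A}{A} + \frac{0}{A}\right) = -3 + \left(1 + 0\right) = -3 + 1 = -2$)
$\frac{1}{H{\left(U{\left(-15 \right)},Q \right)} + T{\left(20 \right)}} = \frac{1}{\sqrt{\left(-2\right)^{2} + \left(-206\right)^{2}} + 20} = \frac{1}{\sqrt{4 + 42436} + 20} = \frac{1}{\sqrt{42440} + 20} = \frac{1}{2 \sqrt{10610} + 20} = \frac{1}{20 + 2 \sqrt{10610}}$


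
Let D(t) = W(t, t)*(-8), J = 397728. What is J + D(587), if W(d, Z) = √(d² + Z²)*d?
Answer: 397728 - 2756552*√2 ≈ -3.5006e+6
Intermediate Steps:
W(d, Z) = d*√(Z² + d²) (W(d, Z) = √(Z² + d²)*d = d*√(Z² + d²))
D(t) = -8*t*√2*√(t²) (D(t) = (t*√(t² + t²))*(-8) = (t*√(2*t²))*(-8) = (t*(√2*√(t²)))*(-8) = (t*√2*√(t²))*(-8) = -8*t*√2*√(t²))
J + D(587) = 397728 - 8*587*√2*√(587²) = 397728 - 8*587*√2*√344569 = 397728 - 8*587*√2*587 = 397728 - 2756552*√2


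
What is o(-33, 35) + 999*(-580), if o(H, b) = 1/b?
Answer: -20279699/35 ≈ -5.7942e+5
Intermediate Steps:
o(-33, 35) + 999*(-580) = 1/35 + 999*(-580) = 1/35 - 579420 = -20279699/35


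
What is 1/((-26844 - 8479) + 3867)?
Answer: -1/31456 ≈ -3.1790e-5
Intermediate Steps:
1/((-26844 - 8479) + 3867) = 1/(-35323 + 3867) = 1/(-31456) = -1/31456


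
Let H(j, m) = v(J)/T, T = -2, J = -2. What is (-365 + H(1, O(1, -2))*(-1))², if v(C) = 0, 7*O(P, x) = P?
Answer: 133225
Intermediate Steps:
O(P, x) = P/7
H(j, m) = 0 (H(j, m) = 0/(-2) = 0*(-½) = 0)
(-365 + H(1, O(1, -2))*(-1))² = (-365 + 0*(-1))² = (-365 + 0)² = (-365)² = 133225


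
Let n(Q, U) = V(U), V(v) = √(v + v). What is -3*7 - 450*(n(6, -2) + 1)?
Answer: -471 - 900*I ≈ -471.0 - 900.0*I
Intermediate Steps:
V(v) = √2*√v (V(v) = √(2*v) = √2*√v)
n(Q, U) = √2*√U
-3*7 - 450*(n(6, -2) + 1) = -3*7 - 450*(√2*√(-2) + 1) = -21 - 450*(√2*(I*√2) + 1) = -21 - 450*(2*I + 1) = -21 - 450*(1 + 2*I) = -21 - 90*(5 + 10*I) = -21 + (-450 - 900*I) = -471 - 900*I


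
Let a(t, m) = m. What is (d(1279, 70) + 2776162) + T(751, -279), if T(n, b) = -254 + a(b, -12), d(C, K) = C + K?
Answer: 2777245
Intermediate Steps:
T(n, b) = -266 (T(n, b) = -254 - 12 = -266)
(d(1279, 70) + 2776162) + T(751, -279) = ((1279 + 70) + 2776162) - 266 = (1349 + 2776162) - 266 = 2777511 - 266 = 2777245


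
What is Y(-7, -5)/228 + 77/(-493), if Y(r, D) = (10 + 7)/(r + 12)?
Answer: -79399/562020 ≈ -0.14127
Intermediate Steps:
Y(r, D) = 17/(12 + r)
Y(-7, -5)/228 + 77/(-493) = (17/(12 - 7))/228 + 77/(-493) = (17/5)*(1/228) + 77*(-1/493) = (17*(1/5))*(1/228) - 77/493 = (17/5)*(1/228) - 77/493 = 17/1140 - 77/493 = -79399/562020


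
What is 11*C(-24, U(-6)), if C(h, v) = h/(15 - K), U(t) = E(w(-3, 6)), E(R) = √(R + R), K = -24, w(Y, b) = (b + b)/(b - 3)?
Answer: -88/13 ≈ -6.7692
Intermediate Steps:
w(Y, b) = 2*b/(-3 + b) (w(Y, b) = (2*b)/(-3 + b) = 2*b/(-3 + b))
E(R) = √2*√R (E(R) = √(2*R) = √2*√R)
U(t) = 2*√2 (U(t) = √2*√(2*6/(-3 + 6)) = √2*√(2*6/3) = √2*√(2*6*(⅓)) = √2*√4 = √2*2 = 2*√2)
C(h, v) = h/39 (C(h, v) = h/(15 - 1*(-24)) = h/(15 + 24) = h/39)
11*C(-24, U(-6)) = 11*((1/39)*(-24)) = 11*(-8/13) = -88/13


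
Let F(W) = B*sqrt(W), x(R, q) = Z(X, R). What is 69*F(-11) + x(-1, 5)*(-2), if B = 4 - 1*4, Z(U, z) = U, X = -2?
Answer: 4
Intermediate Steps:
B = 0 (B = 4 - 4 = 0)
x(R, q) = -2
F(W) = 0 (F(W) = 0*sqrt(W) = 0)
69*F(-11) + x(-1, 5)*(-2) = 69*0 - 2*(-2) = 0 + 4 = 4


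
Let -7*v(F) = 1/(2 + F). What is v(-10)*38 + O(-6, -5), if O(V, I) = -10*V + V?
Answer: 1531/28 ≈ 54.679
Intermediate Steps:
v(F) = -1/(7*(2 + F))
O(V, I) = -9*V
v(-10)*38 + O(-6, -5) = -1/(14 + 7*(-10))*38 - 9*(-6) = -1/(14 - 70)*38 + 54 = -1/(-56)*38 + 54 = -1*(-1/56)*38 + 54 = (1/56)*38 + 54 = 19/28 + 54 = 1531/28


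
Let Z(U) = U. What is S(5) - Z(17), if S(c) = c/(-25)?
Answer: -86/5 ≈ -17.200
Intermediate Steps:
S(c) = -c/25 (S(c) = c*(-1/25) = -c/25)
S(5) - Z(17) = -1/25*5 - 1*17 = -1/5 - 17 = -86/5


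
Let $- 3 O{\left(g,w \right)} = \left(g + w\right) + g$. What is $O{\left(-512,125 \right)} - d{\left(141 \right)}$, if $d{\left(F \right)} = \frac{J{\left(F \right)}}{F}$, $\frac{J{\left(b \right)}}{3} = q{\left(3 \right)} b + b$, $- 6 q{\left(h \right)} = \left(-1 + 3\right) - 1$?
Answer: $\frac{1783}{6} \approx 297.17$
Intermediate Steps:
$O{\left(g,w \right)} = - \frac{2 g}{3} - \frac{w}{3}$ ($O{\left(g,w \right)} = - \frac{\left(g + w\right) + g}{3} = - \frac{w + 2 g}{3} = - \frac{2 g}{3} - \frac{w}{3}$)
$q{\left(h \right)} = - \frac{1}{6}$ ($q{\left(h \right)} = - \frac{\left(-1 + 3\right) - 1}{6} = - \frac{2 - 1}{6} = \left(- \frac{1}{6}\right) 1 = - \frac{1}{6}$)
$J{\left(b \right)} = \frac{5 b}{2}$ ($J{\left(b \right)} = 3 \left(- \frac{b}{6} + b\right) = 3 \frac{5 b}{6} = \frac{5 b}{2}$)
$d{\left(F \right)} = \frac{5}{2}$ ($d{\left(F \right)} = \frac{\frac{5}{2} F}{F} = \frac{5}{2}$)
$O{\left(-512,125 \right)} - d{\left(141 \right)} = \left(\left(- \frac{2}{3}\right) \left(-512\right) - \frac{125}{3}\right) - \frac{5}{2} = \left(\frac{1024}{3} - \frac{125}{3}\right) - \frac{5}{2} = \frac{899}{3} - \frac{5}{2} = \frac{1783}{6}$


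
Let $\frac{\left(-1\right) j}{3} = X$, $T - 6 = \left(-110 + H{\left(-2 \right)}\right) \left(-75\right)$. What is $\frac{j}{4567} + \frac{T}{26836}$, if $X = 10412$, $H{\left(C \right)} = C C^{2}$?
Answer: $- \frac{199450986}{30640003} \approx -6.5095$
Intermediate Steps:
$H{\left(C \right)} = C^{3}$
$T = 8856$ ($T = 6 + \left(-110 + \left(-2\right)^{3}\right) \left(-75\right) = 6 + \left(-110 - 8\right) \left(-75\right) = 6 - -8850 = 6 + 8850 = 8856$)
$j = -31236$ ($j = \left(-3\right) 10412 = -31236$)
$\frac{j}{4567} + \frac{T}{26836} = - \frac{31236}{4567} + \frac{8856}{26836} = \left(-31236\right) \frac{1}{4567} + 8856 \cdot \frac{1}{26836} = - \frac{31236}{4567} + \frac{2214}{6709} = - \frac{199450986}{30640003}$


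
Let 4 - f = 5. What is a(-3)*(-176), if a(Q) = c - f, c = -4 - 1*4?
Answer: 1232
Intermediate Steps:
c = -8 (c = -4 - 4 = -8)
f = -1 (f = 4 - 1*5 = 4 - 5 = -1)
a(Q) = -7 (a(Q) = -8 - 1*(-1) = -8 + 1 = -7)
a(-3)*(-176) = -7*(-176) = 1232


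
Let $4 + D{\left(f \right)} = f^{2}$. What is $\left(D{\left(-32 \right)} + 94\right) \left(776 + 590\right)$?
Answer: $1521724$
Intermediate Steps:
$D{\left(f \right)} = -4 + f^{2}$
$\left(D{\left(-32 \right)} + 94\right) \left(776 + 590\right) = \left(\left(-4 + \left(-32\right)^{2}\right) + 94\right) \left(776 + 590\right) = \left(\left(-4 + 1024\right) + 94\right) 1366 = \left(1020 + 94\right) 1366 = 1114 \cdot 1366 = 1521724$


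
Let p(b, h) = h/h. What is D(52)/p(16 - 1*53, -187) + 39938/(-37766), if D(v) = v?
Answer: 961947/18883 ≈ 50.943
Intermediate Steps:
p(b, h) = 1
D(52)/p(16 - 1*53, -187) + 39938/(-37766) = 52/1 + 39938/(-37766) = 52*1 + 39938*(-1/37766) = 52 - 19969/18883 = 961947/18883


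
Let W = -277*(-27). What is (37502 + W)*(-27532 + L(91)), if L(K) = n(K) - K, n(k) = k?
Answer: -1238416892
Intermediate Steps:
L(K) = 0 (L(K) = K - K = 0)
W = 7479
(37502 + W)*(-27532 + L(91)) = (37502 + 7479)*(-27532 + 0) = 44981*(-27532) = -1238416892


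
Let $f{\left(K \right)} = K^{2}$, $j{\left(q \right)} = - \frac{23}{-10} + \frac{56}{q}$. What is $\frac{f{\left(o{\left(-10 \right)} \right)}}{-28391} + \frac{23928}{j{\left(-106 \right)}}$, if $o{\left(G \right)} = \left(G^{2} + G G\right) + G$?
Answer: $\frac{120005407180}{8886383} \approx 13504.0$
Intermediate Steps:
$o{\left(G \right)} = G + 2 G^{2}$ ($o{\left(G \right)} = \left(G^{2} + G^{2}\right) + G = 2 G^{2} + G = G + 2 G^{2}$)
$j{\left(q \right)} = \frac{23}{10} + \frac{56}{q}$ ($j{\left(q \right)} = \left(-23\right) \left(- \frac{1}{10}\right) + \frac{56}{q} = \frac{23}{10} + \frac{56}{q}$)
$\frac{f{\left(o{\left(-10 \right)} \right)}}{-28391} + \frac{23928}{j{\left(-106 \right)}} = \frac{\left(- 10 \left(1 + 2 \left(-10\right)\right)\right)^{2}}{-28391} + \frac{23928}{\frac{23}{10} + \frac{56}{-106}} = \left(- 10 \left(1 - 20\right)\right)^{2} \left(- \frac{1}{28391}\right) + \frac{23928}{\frac{23}{10} + 56 \left(- \frac{1}{106}\right)} = \left(\left(-10\right) \left(-19\right)\right)^{2} \left(- \frac{1}{28391}\right) + \frac{23928}{\frac{23}{10} - \frac{28}{53}} = 190^{2} \left(- \frac{1}{28391}\right) + \frac{23928}{\frac{939}{530}} = 36100 \left(- \frac{1}{28391}\right) + 23928 \cdot \frac{530}{939} = - \frac{36100}{28391} + \frac{4227280}{313} = \frac{120005407180}{8886383}$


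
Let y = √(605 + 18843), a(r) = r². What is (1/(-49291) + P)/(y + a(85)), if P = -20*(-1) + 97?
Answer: 2450994550/151297787971 - 678476*√4862/151297787971 ≈ 0.015887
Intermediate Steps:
y = 2*√4862 (y = √19448 = 2*√4862 ≈ 139.46)
P = 117 (P = 20 + 97 = 117)
(1/(-49291) + P)/(y + a(85)) = (1/(-49291) + 117)/(2*√4862 + 85²) = (-1/49291 + 117)/(2*√4862 + 7225) = 5767046/(49291*(7225 + 2*√4862))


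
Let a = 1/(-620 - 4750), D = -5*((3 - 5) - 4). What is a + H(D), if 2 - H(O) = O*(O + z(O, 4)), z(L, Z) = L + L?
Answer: -14488261/5370 ≈ -2698.0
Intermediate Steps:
z(L, Z) = 2*L
D = 30 (D = -5*(-2 - 4) = -5*(-6) = 30)
H(O) = 2 - 3*O² (H(O) = 2 - O*(O + 2*O) = 2 - O*3*O = 2 - 3*O²)
a = -1/5370 (a = 1/(-5370) = -1/5370 ≈ -0.00018622)
a + H(D) = -1/5370 + (2 - 3*30²) = -1/5370 + (2 - 3*900) = -1/5370 + (2 - 2700) = -1/5370 - 2698 = -14488261/5370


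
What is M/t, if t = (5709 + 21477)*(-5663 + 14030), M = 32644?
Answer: 16322/113732631 ≈ 0.00014351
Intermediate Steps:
t = 227465262 (t = 27186*8367 = 227465262)
M/t = 32644/227465262 = 32644*(1/227465262) = 16322/113732631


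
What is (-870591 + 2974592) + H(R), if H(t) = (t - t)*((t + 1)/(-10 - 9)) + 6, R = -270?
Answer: 2104007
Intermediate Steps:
H(t) = 6 (H(t) = 0*((1 + t)/(-19)) + 6 = 0*((1 + t)*(-1/19)) + 6 = 0*(-1/19 - t/19) + 6 = 0 + 6 = 6)
(-870591 + 2974592) + H(R) = (-870591 + 2974592) + 6 = 2104001 + 6 = 2104007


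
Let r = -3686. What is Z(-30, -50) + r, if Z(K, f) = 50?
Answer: -3636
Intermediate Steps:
Z(-30, -50) + r = 50 - 3686 = -3636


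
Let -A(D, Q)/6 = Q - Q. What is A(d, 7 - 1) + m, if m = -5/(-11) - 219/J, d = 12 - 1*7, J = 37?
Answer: -2224/407 ≈ -5.4644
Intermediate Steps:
d = 5 (d = 12 - 7 = 5)
m = -2224/407 (m = -5/(-11) - 219/37 = -5*(-1/11) - 219*1/37 = 5/11 - 219/37 = -2224/407 ≈ -5.4644)
A(D, Q) = 0 (A(D, Q) = -6*(Q - Q) = -6*0 = 0)
A(d, 7 - 1) + m = 0 - 2224/407 = -2224/407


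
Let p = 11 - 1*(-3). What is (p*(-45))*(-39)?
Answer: 24570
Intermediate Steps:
p = 14 (p = 11 + 3 = 14)
(p*(-45))*(-39) = (14*(-45))*(-39) = -630*(-39) = 24570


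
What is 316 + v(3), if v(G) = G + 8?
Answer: 327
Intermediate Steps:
v(G) = 8 + G
316 + v(3) = 316 + (8 + 3) = 316 + 11 = 327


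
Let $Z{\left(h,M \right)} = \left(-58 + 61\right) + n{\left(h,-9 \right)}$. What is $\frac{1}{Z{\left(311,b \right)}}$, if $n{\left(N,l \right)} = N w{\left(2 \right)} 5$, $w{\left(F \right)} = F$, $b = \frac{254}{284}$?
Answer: $\frac{1}{3113} \approx 0.00032123$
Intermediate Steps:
$b = \frac{127}{142}$ ($b = 254 \cdot \frac{1}{284} = \frac{127}{142} \approx 0.89437$)
$n{\left(N,l \right)} = 10 N$ ($n{\left(N,l \right)} = N 2 \cdot 5 = 2 N 5 = 10 N$)
$Z{\left(h,M \right)} = 3 + 10 h$ ($Z{\left(h,M \right)} = \left(-58 + 61\right) + 10 h = 3 + 10 h$)
$\frac{1}{Z{\left(311,b \right)}} = \frac{1}{3 + 10 \cdot 311} = \frac{1}{3 + 3110} = \frac{1}{3113}$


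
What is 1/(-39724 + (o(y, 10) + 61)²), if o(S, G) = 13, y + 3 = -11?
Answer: -1/34248 ≈ -2.9199e-5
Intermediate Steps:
y = -14 (y = -3 - 11 = -14)
1/(-39724 + (o(y, 10) + 61)²) = 1/(-39724 + (13 + 61)²) = 1/(-39724 + 74²) = 1/(-39724 + 5476) = 1/(-34248) = -1/34248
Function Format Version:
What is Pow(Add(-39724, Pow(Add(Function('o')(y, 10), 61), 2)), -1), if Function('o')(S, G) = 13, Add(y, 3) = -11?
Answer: Rational(-1, 34248) ≈ -2.9199e-5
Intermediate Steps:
y = -14 (y = Add(-3, -11) = -14)
Pow(Add(-39724, Pow(Add(Function('o')(y, 10), 61), 2)), -1) = Pow(Add(-39724, Pow(Add(13, 61), 2)), -1) = Pow(Add(-39724, Pow(74, 2)), -1) = Pow(Add(-39724, 5476), -1) = Pow(-34248, -1) = Rational(-1, 34248)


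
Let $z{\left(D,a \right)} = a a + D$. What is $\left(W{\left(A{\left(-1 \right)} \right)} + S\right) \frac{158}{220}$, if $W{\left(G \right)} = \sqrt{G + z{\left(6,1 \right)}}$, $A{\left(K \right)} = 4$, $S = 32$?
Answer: $\frac{1264}{55} + \frac{79 \sqrt{11}}{110} \approx 25.364$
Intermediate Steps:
$z{\left(D,a \right)} = D + a^{2}$ ($z{\left(D,a \right)} = a^{2} + D = D + a^{2}$)
$W{\left(G \right)} = \sqrt{7 + G}$ ($W{\left(G \right)} = \sqrt{G + \left(6 + 1^{2}\right)} = \sqrt{G + \left(6 + 1\right)} = \sqrt{G + 7} = \sqrt{7 + G}$)
$\left(W{\left(A{\left(-1 \right)} \right)} + S\right) \frac{158}{220} = \left(\sqrt{7 + 4} + 32\right) \frac{158}{220} = \left(\sqrt{11} + 32\right) 158 \cdot \frac{1}{220} = \left(32 + \sqrt{11}\right) \frac{79}{110} = \frac{1264}{55} + \frac{79 \sqrt{11}}{110}$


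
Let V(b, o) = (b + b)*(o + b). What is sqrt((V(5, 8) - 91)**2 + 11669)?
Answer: sqrt(13190) ≈ 114.85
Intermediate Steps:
V(b, o) = 2*b*(b + o) (V(b, o) = (2*b)*(b + o) = 2*b*(b + o))
sqrt((V(5, 8) - 91)**2 + 11669) = sqrt((2*5*(5 + 8) - 91)**2 + 11669) = sqrt((2*5*13 - 91)**2 + 11669) = sqrt((130 - 91)**2 + 11669) = sqrt(39**2 + 11669) = sqrt(1521 + 11669) = sqrt(13190)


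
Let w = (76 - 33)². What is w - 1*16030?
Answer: -14181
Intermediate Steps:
w = 1849 (w = 43² = 1849)
w - 1*16030 = 1849 - 1*16030 = 1849 - 16030 = -14181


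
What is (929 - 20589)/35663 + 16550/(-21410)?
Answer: -101114325/76354483 ≈ -1.3243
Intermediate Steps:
(929 - 20589)/35663 + 16550/(-21410) = -19660*1/35663 + 16550*(-1/21410) = -19660/35663 - 1655/2141 = -101114325/76354483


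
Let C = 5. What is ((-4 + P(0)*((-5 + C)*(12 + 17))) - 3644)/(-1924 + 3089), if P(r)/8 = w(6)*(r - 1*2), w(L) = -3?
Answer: -3648/1165 ≈ -3.1313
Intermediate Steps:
P(r) = 48 - 24*r (P(r) = 8*(-3*(r - 1*2)) = 8*(-3*(r - 2)) = 8*(-3*(-2 + r)) = 8*(6 - 3*r) = 48 - 24*r)
((-4 + P(0)*((-5 + C)*(12 + 17))) - 3644)/(-1924 + 3089) = ((-4 + (48 - 24*0)*((-5 + 5)*(12 + 17))) - 3644)/(-1924 + 3089) = ((-4 + (48 + 0)*(0*29)) - 3644)/1165 = ((-4 + 48*0) - 3644)*(1/1165) = ((-4 + 0) - 3644)*(1/1165) = (-4 - 3644)*(1/1165) = -3648*1/1165 = -3648/1165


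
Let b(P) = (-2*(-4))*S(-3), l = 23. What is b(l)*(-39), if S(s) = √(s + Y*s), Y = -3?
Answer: -312*√6 ≈ -764.24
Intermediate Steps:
S(s) = √2*√(-s) (S(s) = √(s - 3*s) = √(-2*s) = √2*√(-s))
b(P) = 8*√6 (b(P) = (-2*(-4))*(√2*√(-1*(-3))) = 8*(√2*√3) = 8*√6)
b(l)*(-39) = (8*√6)*(-39) = -312*√6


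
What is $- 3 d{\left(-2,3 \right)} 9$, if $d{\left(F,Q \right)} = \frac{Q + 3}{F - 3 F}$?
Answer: $- \frac{81}{2} \approx -40.5$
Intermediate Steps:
$d{\left(F,Q \right)} = - \frac{3 + Q}{2 F}$ ($d{\left(F,Q \right)} = \frac{3 + Q}{\left(-2\right) F} = \left(3 + Q\right) \left(- \frac{1}{2 F}\right) = - \frac{3 + Q}{2 F}$)
$- 3 d{\left(-2,3 \right)} 9 = - 3 \frac{-3 - 3}{2 \left(-2\right)} 9 = - 3 \cdot \frac{1}{2} \left(- \frac{1}{2}\right) \left(-3 - 3\right) 9 = - 3 \cdot \frac{1}{2} \left(- \frac{1}{2}\right) \left(-6\right) 9 = \left(-3\right) \frac{3}{2} \cdot 9 = \left(- \frac{9}{2}\right) 9 = - \frac{81}{2}$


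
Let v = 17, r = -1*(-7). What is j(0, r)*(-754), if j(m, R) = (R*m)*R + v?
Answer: -12818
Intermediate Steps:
r = 7
j(m, R) = 17 + m*R² (j(m, R) = (R*m)*R + 17 = m*R² + 17 = 17 + m*R²)
j(0, r)*(-754) = (17 + 0*7²)*(-754) = (17 + 0*49)*(-754) = (17 + 0)*(-754) = 17*(-754) = -12818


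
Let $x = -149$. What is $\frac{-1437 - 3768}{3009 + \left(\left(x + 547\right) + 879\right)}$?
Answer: $- \frac{5205}{4286} \approx -1.2144$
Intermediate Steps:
$\frac{-1437 - 3768}{3009 + \left(\left(x + 547\right) + 879\right)} = \frac{-1437 - 3768}{3009 + \left(\left(-149 + 547\right) + 879\right)} = - \frac{5205}{3009 + \left(398 + 879\right)} = - \frac{5205}{3009 + 1277} = - \frac{5205}{4286}$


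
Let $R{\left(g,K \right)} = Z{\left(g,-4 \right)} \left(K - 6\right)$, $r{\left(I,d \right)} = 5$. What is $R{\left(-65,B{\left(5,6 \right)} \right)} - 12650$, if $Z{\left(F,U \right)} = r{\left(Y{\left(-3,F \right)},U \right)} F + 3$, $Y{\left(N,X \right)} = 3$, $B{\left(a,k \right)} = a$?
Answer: $-12328$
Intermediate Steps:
$Z{\left(F,U \right)} = 3 + 5 F$ ($Z{\left(F,U \right)} = 5 F + 3 = 3 + 5 F$)
$R{\left(g,K \right)} = \left(-6 + K\right) \left(3 + 5 g\right)$ ($R{\left(g,K \right)} = \left(3 + 5 g\right) \left(K - 6\right) = \left(3 + 5 g\right) \left(-6 + K\right) = \left(-6 + K\right) \left(3 + 5 g\right)$)
$R{\left(-65,B{\left(5,6 \right)} \right)} - 12650 = \left(-6 + 5\right) \left(3 + 5 \left(-65\right)\right) - 12650 = - (3 - 325) - 12650 = \left(-1\right) \left(-322\right) - 12650 = 322 - 12650 = -12328$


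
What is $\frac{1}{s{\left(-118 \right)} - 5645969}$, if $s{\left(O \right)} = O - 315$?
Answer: $- \frac{1}{5646402} \approx -1.771 \cdot 10^{-7}$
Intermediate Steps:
$s{\left(O \right)} = -315 + O$
$\frac{1}{s{\left(-118 \right)} - 5645969} = \frac{1}{\left(-315 - 118\right) - 5645969} = \frac{1}{-433 - 5645969} = \frac{1}{-5646402} = - \frac{1}{5646402}$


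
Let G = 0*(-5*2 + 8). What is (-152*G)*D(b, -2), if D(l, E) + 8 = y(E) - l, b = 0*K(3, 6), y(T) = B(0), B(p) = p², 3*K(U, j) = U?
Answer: 0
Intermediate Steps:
K(U, j) = U/3
y(T) = 0 (y(T) = 0² = 0)
b = 0 (b = 0*((⅓)*3) = 0*1 = 0)
D(l, E) = -8 - l (D(l, E) = -8 + (0 - l) = -8 - l)
G = 0 (G = 0*(-10 + 8) = 0*(-2) = 0)
(-152*G)*D(b, -2) = (-152*0)*(-8 - 1*0) = 0*(-8 + 0) = 0*(-8) = 0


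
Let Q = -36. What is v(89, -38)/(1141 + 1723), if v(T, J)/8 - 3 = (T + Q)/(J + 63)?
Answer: 64/4475 ≈ 0.014302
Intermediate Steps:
v(T, J) = 24 + 8*(-36 + T)/(63 + J) (v(T, J) = 24 + 8*((T - 36)/(J + 63)) = 24 + 8*((-36 + T)/(63 + J)) = 24 + 8*(-36 + T)/(63 + J))
v(89, -38)/(1141 + 1723) = (8*(153 + 89 + 3*(-38))/(63 - 38))/(1141 + 1723) = (8*(153 + 89 - 114)/25)/2864 = (8*(1/25)*128)*(1/2864) = (1024/25)*(1/2864) = 64/4475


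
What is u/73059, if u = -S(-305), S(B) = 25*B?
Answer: 7625/73059 ≈ 0.10437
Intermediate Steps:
u = 7625 (u = -25*(-305) = -1*(-7625) = 7625)
u/73059 = 7625/73059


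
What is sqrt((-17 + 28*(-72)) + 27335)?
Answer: sqrt(25302) ≈ 159.07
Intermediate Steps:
sqrt((-17 + 28*(-72)) + 27335) = sqrt((-17 - 2016) + 27335) = sqrt(-2033 + 27335) = sqrt(25302)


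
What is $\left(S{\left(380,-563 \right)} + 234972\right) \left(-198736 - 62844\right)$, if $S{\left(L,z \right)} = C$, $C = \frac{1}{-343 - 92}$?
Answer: $- \frac{184391925476}{3} \approx -6.1464 \cdot 10^{10}$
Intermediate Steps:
$C = - \frac{1}{435}$ ($C = \frac{1}{-435} = - \frac{1}{435} \approx -0.0022989$)
$S{\left(L,z \right)} = - \frac{1}{435}$
$\left(S{\left(380,-563 \right)} + 234972\right) \left(-198736 - 62844\right) = \left(- \frac{1}{435} + 234972\right) \left(-198736 - 62844\right) = \frac{102212819}{435} \left(-261580\right) = - \frac{184391925476}{3}$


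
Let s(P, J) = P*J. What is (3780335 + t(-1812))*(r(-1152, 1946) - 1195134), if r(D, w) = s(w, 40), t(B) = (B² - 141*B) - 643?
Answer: -8176947423232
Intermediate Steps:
s(P, J) = J*P
t(B) = -643 + B² - 141*B
r(D, w) = 40*w
(3780335 + t(-1812))*(r(-1152, 1946) - 1195134) = (3780335 + (-643 + (-1812)² - 141*(-1812)))*(40*1946 - 1195134) = (3780335 + (-643 + 3283344 + 255492))*(77840 - 1195134) = (3780335 + 3538193)*(-1117294) = 7318528*(-1117294) = -8176947423232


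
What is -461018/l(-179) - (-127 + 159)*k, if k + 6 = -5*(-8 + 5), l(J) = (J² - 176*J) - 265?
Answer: -9342829/31640 ≈ -295.29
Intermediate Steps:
l(J) = -265 + J² - 176*J
k = 9 (k = -6 - 5*(-8 + 5) = -6 - 5*(-3) = -6 + 15 = 9)
-461018/l(-179) - (-127 + 159)*k = -461018/(-265 + (-179)² - 176*(-179)) - (-127 + 159)*9 = -461018/(-265 + 32041 + 31504) - 32*9 = -461018/63280 - 1*288 = -461018*1/63280 - 288 = -230509/31640 - 288 = -9342829/31640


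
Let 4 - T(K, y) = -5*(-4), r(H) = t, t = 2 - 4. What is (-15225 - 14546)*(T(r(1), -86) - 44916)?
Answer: 1337670572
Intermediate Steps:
t = -2
r(H) = -2
T(K, y) = -16 (T(K, y) = 4 - (-5)*(-4) = 4 - 1*20 = 4 - 20 = -16)
(-15225 - 14546)*(T(r(1), -86) - 44916) = (-15225 - 14546)*(-16 - 44916) = -29771*(-44932) = 1337670572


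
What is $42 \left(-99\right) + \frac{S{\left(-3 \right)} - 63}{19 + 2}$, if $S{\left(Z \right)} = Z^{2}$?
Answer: $- \frac{29124}{7} \approx -4160.6$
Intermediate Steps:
$42 \left(-99\right) + \frac{S{\left(-3 \right)} - 63}{19 + 2} = 42 \left(-99\right) + \frac{\left(-3\right)^{2} - 63}{19 + 2} = -4158 + \frac{9 - 63}{21} = -4158 - \frac{18}{7} = - \frac{29124}{7}$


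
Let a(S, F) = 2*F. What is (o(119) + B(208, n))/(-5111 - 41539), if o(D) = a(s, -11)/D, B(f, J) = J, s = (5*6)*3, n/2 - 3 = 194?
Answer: -23432/2775675 ≈ -0.0084419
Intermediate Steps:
n = 394 (n = 6 + 2*194 = 6 + 388 = 394)
s = 90 (s = 30*3 = 90)
o(D) = -22/D (o(D) = (2*(-11))/D = -22/D)
(o(119) + B(208, n))/(-5111 - 41539) = (-22/119 + 394)/(-5111 - 41539) = (-22*1/119 + 394)/(-46650) = (-22/119 + 394)*(-1/46650) = (46864/119)*(-1/46650) = -23432/2775675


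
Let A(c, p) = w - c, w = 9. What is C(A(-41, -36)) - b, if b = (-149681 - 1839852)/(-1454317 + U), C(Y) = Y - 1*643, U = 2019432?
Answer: -333123662/565115 ≈ -589.48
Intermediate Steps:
A(c, p) = 9 - c
C(Y) = -643 + Y (C(Y) = Y - 643 = -643 + Y)
b = -1989533/565115 (b = (-149681 - 1839852)/(-1454317 + 2019432) = -1989533/565115 ≈ -3.5206)
C(A(-41, -36)) - b = (-643 + (9 - 1*(-41))) - 1*(-1989533/565115) = (-643 + (9 + 41)) + 1989533/565115 = (-643 + 50) + 1989533/565115 = -593 + 1989533/565115 = -333123662/565115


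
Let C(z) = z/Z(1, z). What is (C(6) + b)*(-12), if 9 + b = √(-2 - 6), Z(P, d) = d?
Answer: 96 - 24*I*√2 ≈ 96.0 - 33.941*I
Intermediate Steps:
C(z) = 1 (C(z) = z/z = 1)
b = -9 + 2*I*√2 (b = -9 + √(-2 - 6) = -9 + √(-8) = -9 + 2*I*√2 ≈ -9.0 + 2.8284*I)
(C(6) + b)*(-12) = (1 + (-9 + 2*I*√2))*(-12) = (-8 + 2*I*√2)*(-12) = 96 - 24*I*√2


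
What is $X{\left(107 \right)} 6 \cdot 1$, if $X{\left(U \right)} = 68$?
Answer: $408$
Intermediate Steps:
$X{\left(107 \right)} 6 \cdot 1 = 68 \cdot 6 \cdot 1 = 68 \cdot 6 = 408$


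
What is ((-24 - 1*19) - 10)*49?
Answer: -2597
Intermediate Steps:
((-24 - 1*19) - 10)*49 = ((-24 - 19) - 10)*49 = (-43 - 10)*49 = -53*49 = -2597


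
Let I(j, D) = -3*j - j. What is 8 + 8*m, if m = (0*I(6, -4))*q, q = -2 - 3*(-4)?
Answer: 8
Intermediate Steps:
I(j, D) = -4*j
q = 10 (q = -2 + 12 = 10)
m = 0 (m = (0*(-4*6))*10 = (0*(-24))*10 = 0*10 = 0)
8 + 8*m = 8 + 8*0 = 8 + 0 = 8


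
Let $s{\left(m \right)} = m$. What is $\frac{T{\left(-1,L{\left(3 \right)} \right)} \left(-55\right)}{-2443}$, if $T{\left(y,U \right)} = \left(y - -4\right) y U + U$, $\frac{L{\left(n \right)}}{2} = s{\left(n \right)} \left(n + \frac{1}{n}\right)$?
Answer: $- \frac{2200}{2443} \approx -0.90053$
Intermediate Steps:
$L{\left(n \right)} = 2 n \left(n + \frac{1}{n}\right)$
$T{\left(y,U \right)} = U + U y \left(4 + y\right)$ ($T{\left(y,U \right)} = \left(y + 4\right) y U + U = \left(4 + y\right) y U + U = y \left(4 + y\right) U + U = U y \left(4 + y\right) + U = U + U y \left(4 + y\right)$)
$\frac{T{\left(-1,L{\left(3 \right)} \right)} \left(-55\right)}{-2443} = \frac{\left(2 + 2 \cdot 3^{2}\right) \left(1 + \left(-1\right)^{2} + 4 \left(-1\right)\right) \left(-55\right)}{-2443} = \left(2 + 2 \cdot 9\right) \left(1 + 1 - 4\right) \left(-55\right) \left(- \frac{1}{2443}\right) = \left(2 + 18\right) \left(-2\right) \left(-55\right) \left(- \frac{1}{2443}\right) = 20 \left(-2\right) \left(-55\right) \left(- \frac{1}{2443}\right) = \left(-40\right) \left(-55\right) \left(- \frac{1}{2443}\right) = 2200 \left(- \frac{1}{2443}\right) = - \frac{2200}{2443}$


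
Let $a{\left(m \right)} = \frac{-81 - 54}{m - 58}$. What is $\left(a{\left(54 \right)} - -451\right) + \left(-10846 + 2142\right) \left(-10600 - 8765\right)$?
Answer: $\frac{674213779}{4} \approx 1.6855 \cdot 10^{8}$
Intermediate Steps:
$a{\left(m \right)} = - \frac{135}{-58 + m}$
$\left(a{\left(54 \right)} - -451\right) + \left(-10846 + 2142\right) \left(-10600 - 8765\right) = \left(- \frac{135}{-58 + 54} - -451\right) + \left(-10846 + 2142\right) \left(-10600 - 8765\right) = \left(- \frac{135}{-4} + \left(-53 + 504\right)\right) - -168552960 = \left(\left(-135\right) \left(- \frac{1}{4}\right) + 451\right) + 168552960 = \left(\frac{135}{4} + 451\right) + 168552960 = \frac{1939}{4} + 168552960 = \frac{674213779}{4}$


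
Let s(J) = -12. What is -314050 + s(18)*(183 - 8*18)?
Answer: -314518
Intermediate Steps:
-314050 + s(18)*(183 - 8*18) = -314050 - 12*(183 - 8*18) = -314050 - 12*(183 - 144) = -314050 - 12*39 = -314050 - 468 = -314518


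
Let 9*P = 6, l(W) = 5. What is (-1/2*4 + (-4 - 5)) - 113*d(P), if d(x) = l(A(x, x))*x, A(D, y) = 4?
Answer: -1163/3 ≈ -387.67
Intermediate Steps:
P = ⅔ (P = (⅑)*6 = ⅔ ≈ 0.66667)
d(x) = 5*x
(-1/2*4 + (-4 - 5)) - 113*d(P) = (-1/2*4 + (-4 - 5)) - 565*2/3 = (-1*½*4 - 9) - 113*10/3 = (-½*4 - 9) - 1130/3 = (-2 - 9) - 1130/3 = -11 - 1130/3 = -1163/3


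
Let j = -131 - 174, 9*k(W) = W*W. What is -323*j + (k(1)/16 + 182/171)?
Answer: 89846657/912 ≈ 98516.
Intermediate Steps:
k(W) = W**2/9 (k(W) = (W*W)/9 = W**2/9)
j = -305
-323*j + (k(1)/16 + 182/171) = -323*(-305) + (((1/9)*1**2)/16 + 182/171) = 98515 + (((1/9)*1)*(1/16) + 182*(1/171)) = 98515 + ((1/9)*(1/16) + 182/171) = 98515 + (1/144 + 182/171) = 98515 + 977/912 = 89846657/912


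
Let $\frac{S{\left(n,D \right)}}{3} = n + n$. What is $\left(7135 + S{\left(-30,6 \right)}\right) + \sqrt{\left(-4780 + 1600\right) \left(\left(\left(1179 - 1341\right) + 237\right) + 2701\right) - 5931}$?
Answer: $6955 + i \sqrt{8833611} \approx 6955.0 + 2972.1 i$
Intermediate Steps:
$S{\left(n,D \right)} = 6 n$ ($S{\left(n,D \right)} = 3 \left(n + n\right) = 3 \cdot 2 n = 6 n$)
$\left(7135 + S{\left(-30,6 \right)}\right) + \sqrt{\left(-4780 + 1600\right) \left(\left(\left(1179 - 1341\right) + 237\right) + 2701\right) - 5931} = \left(7135 + 6 \left(-30\right)\right) + \sqrt{\left(-4780 + 1600\right) \left(\left(\left(1179 - 1341\right) + 237\right) + 2701\right) - 5931} = \left(7135 - 180\right) + \sqrt{- 3180 \left(\left(-162 + 237\right) + 2701\right) - 5931} = 6955 + \sqrt{- 3180 \left(75 + 2701\right) - 5931} = 6955 + \sqrt{\left(-3180\right) 2776 - 5931} = 6955 + \sqrt{-8827680 - 5931} = 6955 + \sqrt{-8833611} = 6955 + i \sqrt{8833611}$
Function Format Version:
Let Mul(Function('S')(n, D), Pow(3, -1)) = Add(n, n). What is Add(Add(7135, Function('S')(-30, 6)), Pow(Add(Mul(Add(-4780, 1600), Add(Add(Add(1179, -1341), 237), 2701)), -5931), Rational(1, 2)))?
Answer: Add(6955, Mul(I, Pow(8833611, Rational(1, 2)))) ≈ Add(6955.0, Mul(2972.1, I))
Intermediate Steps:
Function('S')(n, D) = Mul(6, n) (Function('S')(n, D) = Mul(3, Add(n, n)) = Mul(3, Mul(2, n)) = Mul(6, n))
Add(Add(7135, Function('S')(-30, 6)), Pow(Add(Mul(Add(-4780, 1600), Add(Add(Add(1179, -1341), 237), 2701)), -5931), Rational(1, 2))) = Add(Add(7135, Mul(6, -30)), Pow(Add(Mul(Add(-4780, 1600), Add(Add(Add(1179, -1341), 237), 2701)), -5931), Rational(1, 2))) = Add(Add(7135, -180), Pow(Add(Mul(-3180, Add(Add(-162, 237), 2701)), -5931), Rational(1, 2))) = Add(6955, Pow(Add(Mul(-3180, Add(75, 2701)), -5931), Rational(1, 2))) = Add(6955, Pow(Add(Mul(-3180, 2776), -5931), Rational(1, 2))) = Add(6955, Pow(Add(-8827680, -5931), Rational(1, 2))) = Add(6955, Pow(-8833611, Rational(1, 2))) = Add(6955, Mul(I, Pow(8833611, Rational(1, 2))))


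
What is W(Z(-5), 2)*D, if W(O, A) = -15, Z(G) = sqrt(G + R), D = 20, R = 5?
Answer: -300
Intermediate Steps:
Z(G) = sqrt(5 + G) (Z(G) = sqrt(G + 5) = sqrt(5 + G))
W(Z(-5), 2)*D = -15*20 = -300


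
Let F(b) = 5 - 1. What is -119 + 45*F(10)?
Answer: 61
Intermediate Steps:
F(b) = 4
-119 + 45*F(10) = -119 + 45*4 = -119 + 180 = 61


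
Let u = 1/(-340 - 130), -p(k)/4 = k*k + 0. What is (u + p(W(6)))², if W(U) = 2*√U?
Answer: 2035904641/220900 ≈ 9216.4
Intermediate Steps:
p(k) = -4*k² (p(k) = -4*(k*k + 0) = -4*(k² + 0) = -4*k²)
u = -1/470 (u = 1/(-470) = -1/470 ≈ -0.0021277)
(u + p(W(6)))² = (-1/470 - 4*(2*√6)²)² = (-1/470 - 4*24)² = (-1/470 - 96)² = (-45121/470)² = 2035904641/220900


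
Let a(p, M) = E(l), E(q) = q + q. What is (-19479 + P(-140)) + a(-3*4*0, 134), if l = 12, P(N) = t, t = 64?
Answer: -19391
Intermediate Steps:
P(N) = 64
E(q) = 2*q
a(p, M) = 24 (a(p, M) = 2*12 = 24)
(-19479 + P(-140)) + a(-3*4*0, 134) = (-19479 + 64) + 24 = -19415 + 24 = -19391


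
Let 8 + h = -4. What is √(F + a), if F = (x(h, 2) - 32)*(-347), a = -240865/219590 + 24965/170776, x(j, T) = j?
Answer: 17*√185727436966690309222/1875035092 ≈ 123.56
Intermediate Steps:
h = -12 (h = -8 - 4 = -12)
a = -3565189689/3750070184 (a = -240865*1/219590 + 24965*(1/170776) = -48173/43918 + 24965/170776 = -3565189689/3750070184 ≈ -0.95070)
F = 15268 (F = (-12 - 32)*(-347) = -44*(-347) = 15268)
√(F + a) = √(15268 - 3565189689/3750070184) = √(57252506379623/3750070184) = 17*√185727436966690309222/1875035092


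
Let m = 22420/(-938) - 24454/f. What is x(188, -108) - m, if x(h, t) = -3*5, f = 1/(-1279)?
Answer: -14668752179/469 ≈ -3.1277e+7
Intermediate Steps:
f = -1/1279 ≈ -0.00078186
x(h, t) = -15
m = 14668745144/469 (m = 22420/(-938) - 24454/(-1/1279) = 22420*(-1/938) - 24454*(-1279) = -11210/469 + 31276666 = 14668745144/469 ≈ 3.1277e+7)
x(188, -108) - m = -15 - 1*14668745144/469 = -15 - 14668745144/469 = -14668752179/469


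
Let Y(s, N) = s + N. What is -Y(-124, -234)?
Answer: 358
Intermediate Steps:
Y(s, N) = N + s
-Y(-124, -234) = -(-234 - 124) = -1*(-358) = 358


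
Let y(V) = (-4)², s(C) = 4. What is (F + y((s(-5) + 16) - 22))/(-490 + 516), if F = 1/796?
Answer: 12737/20696 ≈ 0.61543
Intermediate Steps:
F = 1/796 ≈ 0.0012563
y(V) = 16
(F + y((s(-5) + 16) - 22))/(-490 + 516) = (1/796 + 16)/(-490 + 516) = (12737/796)/26 = (12737/796)*(1/26) = 12737/20696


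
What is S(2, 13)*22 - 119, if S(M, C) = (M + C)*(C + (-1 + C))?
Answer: 8131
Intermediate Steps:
S(M, C) = (-1 + 2*C)*(C + M) (S(M, C) = (C + M)*(-1 + 2*C) = (-1 + 2*C)*(C + M))
S(2, 13)*22 - 119 = (-1*13 - 1*2 + 2*13² + 2*13*2)*22 - 119 = (-13 - 2 + 2*169 + 52)*22 - 119 = (-13 - 2 + 338 + 52)*22 - 119 = 375*22 - 119 = 8250 - 119 = 8131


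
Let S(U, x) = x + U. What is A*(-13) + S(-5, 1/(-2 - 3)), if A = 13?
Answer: -871/5 ≈ -174.20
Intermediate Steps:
S(U, x) = U + x
A*(-13) + S(-5, 1/(-2 - 3)) = 13*(-13) + (-5 + 1/(-2 - 3)) = -169 + (-5 + 1/(-5)) = -169 + (-5 - ⅕) = -169 - 26/5 = -871/5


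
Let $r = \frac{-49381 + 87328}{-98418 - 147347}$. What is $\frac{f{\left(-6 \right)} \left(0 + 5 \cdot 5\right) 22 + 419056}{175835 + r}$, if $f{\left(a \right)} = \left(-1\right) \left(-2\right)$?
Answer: $\frac{1985762295}{831039439} \approx 2.3895$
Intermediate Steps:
$r = - \frac{2919}{18905}$ ($r = \frac{37947}{-245765} = 37947 \left(- \frac{1}{245765}\right) = - \frac{2919}{18905} \approx -0.1544$)
$f{\left(a \right)} = 2$
$\frac{f{\left(-6 \right)} \left(0 + 5 \cdot 5\right) 22 + 419056}{175835 + r} = \frac{2 \left(0 + 5 \cdot 5\right) 22 + 419056}{175835 - \frac{2919}{18905}} = \frac{2 \left(0 + 25\right) 22 + 419056}{\frac{3324157756}{18905}} = \left(2 \cdot 25 \cdot 22 + 419056\right) \frac{18905}{3324157756} = \left(50 \cdot 22 + 419056\right) \frac{18905}{3324157756} = \left(1100 + 419056\right) \frac{18905}{3324157756} = 420156 \cdot \frac{18905}{3324157756} = \frac{1985762295}{831039439}$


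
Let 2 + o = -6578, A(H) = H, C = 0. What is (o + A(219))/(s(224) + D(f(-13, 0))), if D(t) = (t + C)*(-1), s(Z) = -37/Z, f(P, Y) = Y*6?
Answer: 1424864/37 ≈ 38510.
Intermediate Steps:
f(P, Y) = 6*Y
o = -6580 (o = -2 - 6578 = -6580)
D(t) = -t (D(t) = (t + 0)*(-1) = t*(-1) = -t)
(o + A(219))/(s(224) + D(f(-13, 0))) = (-6580 + 219)/(-37/224 - 6*0) = -6361/(-37*1/224 - 1*0) = -6361/(-37/224 + 0) = -6361/(-37/224) = -6361*(-224/37) = 1424864/37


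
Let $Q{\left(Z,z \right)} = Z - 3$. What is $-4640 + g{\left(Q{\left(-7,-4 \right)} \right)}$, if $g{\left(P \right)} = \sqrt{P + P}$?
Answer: $-4640 + 2 i \sqrt{5} \approx -4640.0 + 4.4721 i$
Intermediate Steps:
$Q{\left(Z,z \right)} = -3 + Z$
$g{\left(P \right)} = \sqrt{2} \sqrt{P}$ ($g{\left(P \right)} = \sqrt{2 P} = \sqrt{2} \sqrt{P}$)
$-4640 + g{\left(Q{\left(-7,-4 \right)} \right)} = -4640 + \sqrt{2} \sqrt{-3 - 7} = -4640 + \sqrt{2} \sqrt{-10} = -4640 + \sqrt{2} i \sqrt{10} = -4640 + 2 i \sqrt{5}$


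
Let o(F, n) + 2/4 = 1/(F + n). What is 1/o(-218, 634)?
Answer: -416/207 ≈ -2.0097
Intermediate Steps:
o(F, n) = -½ + 1/(F + n)
1/o(-218, 634) = 1/((2 - 1*(-218) - 1*634)/(2*(-218 + 634))) = 1/((½)*(2 + 218 - 634)/416) = 1/((½)*(1/416)*(-414)) = 1/(-207/416) = -416/207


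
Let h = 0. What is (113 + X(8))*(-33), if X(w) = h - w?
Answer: -3465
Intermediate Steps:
X(w) = -w (X(w) = 0 - w = -w)
(113 + X(8))*(-33) = (113 - 1*8)*(-33) = (113 - 8)*(-33) = 105*(-33) = -3465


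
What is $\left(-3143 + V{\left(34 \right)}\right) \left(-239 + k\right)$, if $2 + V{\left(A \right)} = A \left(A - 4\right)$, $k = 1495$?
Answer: $-2669000$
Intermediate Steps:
$V{\left(A \right)} = -2 + A \left(-4 + A\right)$ ($V{\left(A \right)} = -2 + A \left(A - 4\right) = -2 + A \left(-4 + A\right)$)
$\left(-3143 + V{\left(34 \right)}\right) \left(-239 + k\right) = \left(-3143 - \left(138 - 1156\right)\right) \left(-239 + 1495\right) = \left(-3143 - -1018\right) 1256 = \left(-3143 + 1018\right) 1256 = \left(-2125\right) 1256 = -2669000$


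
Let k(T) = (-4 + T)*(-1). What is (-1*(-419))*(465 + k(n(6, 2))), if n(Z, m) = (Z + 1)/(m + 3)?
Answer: 979622/5 ≈ 1.9592e+5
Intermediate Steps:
n(Z, m) = (1 + Z)/(3 + m)
k(T) = 4 - T
(-1*(-419))*(465 + k(n(6, 2))) = (-1*(-419))*(465 + (4 - (1 + 6)/(3 + 2))) = 419*(465 + (4 - 7/5)) = 419*(465 + 13/5) = 419*(2338/5) = 979622/5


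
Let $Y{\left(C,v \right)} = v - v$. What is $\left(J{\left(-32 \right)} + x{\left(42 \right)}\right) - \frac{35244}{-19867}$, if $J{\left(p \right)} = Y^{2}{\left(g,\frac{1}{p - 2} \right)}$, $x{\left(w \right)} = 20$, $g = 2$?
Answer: $\frac{432584}{19867} \approx 21.774$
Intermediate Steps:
$Y{\left(C,v \right)} = 0$
$J{\left(p \right)} = 0$ ($J{\left(p \right)} = 0^{2} = 0$)
$\left(J{\left(-32 \right)} + x{\left(42 \right)}\right) - \frac{35244}{-19867} = \left(0 + 20\right) - \frac{35244}{-19867} = 20 - - \frac{35244}{19867} = 20 + \frac{35244}{19867} = \frac{432584}{19867}$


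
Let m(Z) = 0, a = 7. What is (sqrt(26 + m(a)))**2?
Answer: 26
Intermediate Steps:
(sqrt(26 + m(a)))**2 = (sqrt(26 + 0))**2 = (sqrt(26))**2 = 26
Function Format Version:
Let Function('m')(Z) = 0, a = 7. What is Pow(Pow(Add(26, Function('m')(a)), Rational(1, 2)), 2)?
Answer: 26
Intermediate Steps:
Pow(Pow(Add(26, Function('m')(a)), Rational(1, 2)), 2) = Pow(Pow(Add(26, 0), Rational(1, 2)), 2) = Pow(Pow(26, Rational(1, 2)), 2) = 26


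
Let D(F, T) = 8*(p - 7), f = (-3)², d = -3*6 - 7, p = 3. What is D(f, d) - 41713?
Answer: -41745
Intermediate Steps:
d = -25 (d = -18 - 7 = -25)
f = 9
D(F, T) = -32 (D(F, T) = 8*(3 - 7) = 8*(-4) = -32)
D(f, d) - 41713 = -32 - 41713 = -41745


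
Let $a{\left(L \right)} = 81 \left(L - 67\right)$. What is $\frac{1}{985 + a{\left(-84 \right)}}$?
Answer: $- \frac{1}{11246} \approx -8.892 \cdot 10^{-5}$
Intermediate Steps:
$a{\left(L \right)} = -5427 + 81 L$ ($a{\left(L \right)} = 81 \left(-67 + L\right) = -5427 + 81 L$)
$\frac{1}{985 + a{\left(-84 \right)}} = \frac{1}{985 + \left(-5427 + 81 \left(-84\right)\right)} = \frac{1}{985 - 12231} = \frac{1}{-11246} = - \frac{1}{11246}$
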